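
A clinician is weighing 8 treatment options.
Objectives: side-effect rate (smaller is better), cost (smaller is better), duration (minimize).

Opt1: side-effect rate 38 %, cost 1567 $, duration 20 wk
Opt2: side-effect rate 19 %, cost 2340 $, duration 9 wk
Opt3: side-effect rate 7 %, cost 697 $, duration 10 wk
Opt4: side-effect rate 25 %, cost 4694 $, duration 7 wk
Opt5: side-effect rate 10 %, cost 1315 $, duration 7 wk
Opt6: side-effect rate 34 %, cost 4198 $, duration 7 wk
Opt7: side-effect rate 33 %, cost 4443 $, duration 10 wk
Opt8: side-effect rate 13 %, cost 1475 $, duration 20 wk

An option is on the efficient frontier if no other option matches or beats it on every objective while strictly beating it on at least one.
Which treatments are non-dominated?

Opt3, Opt5

Opt1: dominated by Opt3 (side-effect rate 7≤38, cost 697≤1567, duration 10≤20).
Opt2: dominated by Opt5 (side-effect rate 10≤19, cost 1315≤2340, duration 7≤9).
Opt3: not dominated (best side-effect rate).
Opt4: dominated by Opt5 (side-effect rate 10≤25, cost 1315≤4694, duration 7≤7).
Opt5: not dominated.
Opt6: dominated by Opt5 (side-effect rate 10≤34, cost 1315≤4198, duration 7≤7).
Opt7: dominated by Opt2 (side-effect rate 19≤33, cost 2340≤4443, duration 9≤10).
Opt8: dominated by Opt3 (side-effect rate 7≤13, cost 697≤1475, duration 10≤20).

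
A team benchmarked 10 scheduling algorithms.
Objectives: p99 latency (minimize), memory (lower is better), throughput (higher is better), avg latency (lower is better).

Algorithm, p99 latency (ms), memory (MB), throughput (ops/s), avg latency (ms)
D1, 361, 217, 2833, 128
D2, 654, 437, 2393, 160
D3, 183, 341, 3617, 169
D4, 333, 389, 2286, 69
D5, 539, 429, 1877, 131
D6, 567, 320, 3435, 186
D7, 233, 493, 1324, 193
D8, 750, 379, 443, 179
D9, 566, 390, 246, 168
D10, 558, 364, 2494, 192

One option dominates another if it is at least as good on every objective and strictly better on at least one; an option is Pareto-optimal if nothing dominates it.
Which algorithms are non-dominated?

D1: not dominated (best memory).
D2: dominated by D1 (p99 latency 361≤654, memory 217≤437, throughput 2833≥2393, avg latency 128≤160).
D3: not dominated (best p99 latency).
D4: not dominated (best avg latency).
D5: dominated by D1 (p99 latency 361≤539, memory 217≤429, throughput 2833≥1877, avg latency 128≤131).
D6: not dominated.
D7: dominated by D3 (p99 latency 183≤233, memory 341≤493, throughput 3617≥1324, avg latency 169≤193).
D8: dominated by D1 (p99 latency 361≤750, memory 217≤379, throughput 2833≥443, avg latency 128≤179).
D9: dominated by D1 (p99 latency 361≤566, memory 217≤390, throughput 2833≥246, avg latency 128≤168).
D10: dominated by D1 (p99 latency 361≤558, memory 217≤364, throughput 2833≥2494, avg latency 128≤192).

D1, D3, D4, D6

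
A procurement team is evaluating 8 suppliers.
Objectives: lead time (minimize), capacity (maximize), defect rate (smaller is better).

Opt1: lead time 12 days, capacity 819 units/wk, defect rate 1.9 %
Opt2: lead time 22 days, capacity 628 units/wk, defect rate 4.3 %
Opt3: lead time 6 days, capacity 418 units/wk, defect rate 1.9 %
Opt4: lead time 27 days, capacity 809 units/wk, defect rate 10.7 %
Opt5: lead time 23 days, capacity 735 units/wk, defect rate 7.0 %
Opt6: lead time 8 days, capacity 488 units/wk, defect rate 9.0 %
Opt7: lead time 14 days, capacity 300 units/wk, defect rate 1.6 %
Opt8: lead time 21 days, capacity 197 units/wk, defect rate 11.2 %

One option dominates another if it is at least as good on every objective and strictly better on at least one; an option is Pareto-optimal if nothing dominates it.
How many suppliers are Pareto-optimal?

4

Opt1: not dominated (best capacity).
Opt2: dominated by Opt1 (lead time 12≤22, capacity 819≥628, defect rate 1.9≤4.3).
Opt3: not dominated (best lead time).
Opt4: dominated by Opt1 (lead time 12≤27, capacity 819≥809, defect rate 1.9≤10.7).
Opt5: dominated by Opt1 (lead time 12≤23, capacity 819≥735, defect rate 1.9≤7.0).
Opt6: not dominated.
Opt7: not dominated (best defect rate).
Opt8: dominated by Opt1 (lead time 12≤21, capacity 819≥197, defect rate 1.9≤11.2).
Pareto-optimal: Opt1, Opt3, Opt6, Opt7 → 4.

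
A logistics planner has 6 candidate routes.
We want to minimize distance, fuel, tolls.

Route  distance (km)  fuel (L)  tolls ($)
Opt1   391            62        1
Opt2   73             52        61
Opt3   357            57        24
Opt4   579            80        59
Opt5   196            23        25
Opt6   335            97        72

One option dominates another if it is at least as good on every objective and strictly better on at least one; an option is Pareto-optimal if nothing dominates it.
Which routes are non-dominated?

Opt1, Opt2, Opt3, Opt5

Opt1: not dominated (best tolls).
Opt2: not dominated (best distance).
Opt3: not dominated.
Opt4: dominated by Opt1 (distance 391≤579, fuel 62≤80, tolls 1≤59).
Opt5: not dominated (best fuel).
Opt6: dominated by Opt2 (distance 73≤335, fuel 52≤97, tolls 61≤72).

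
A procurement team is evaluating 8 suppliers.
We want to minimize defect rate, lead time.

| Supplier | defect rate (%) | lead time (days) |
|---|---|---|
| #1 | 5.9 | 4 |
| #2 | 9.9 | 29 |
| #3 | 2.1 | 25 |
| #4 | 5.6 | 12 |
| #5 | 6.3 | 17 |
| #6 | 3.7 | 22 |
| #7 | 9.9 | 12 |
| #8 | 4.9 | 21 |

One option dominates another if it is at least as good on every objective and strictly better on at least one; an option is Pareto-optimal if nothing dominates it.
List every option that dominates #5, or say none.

#1: defect rate 5.9≤6.3, lead time 4≤17 — dominates #5.
#4: defect rate 5.6≤6.3, lead time 12≤17 — dominates #5.
Others (#2, #3, #6, #7, #8) are each worse than #5 on at least one objective.

#1, #4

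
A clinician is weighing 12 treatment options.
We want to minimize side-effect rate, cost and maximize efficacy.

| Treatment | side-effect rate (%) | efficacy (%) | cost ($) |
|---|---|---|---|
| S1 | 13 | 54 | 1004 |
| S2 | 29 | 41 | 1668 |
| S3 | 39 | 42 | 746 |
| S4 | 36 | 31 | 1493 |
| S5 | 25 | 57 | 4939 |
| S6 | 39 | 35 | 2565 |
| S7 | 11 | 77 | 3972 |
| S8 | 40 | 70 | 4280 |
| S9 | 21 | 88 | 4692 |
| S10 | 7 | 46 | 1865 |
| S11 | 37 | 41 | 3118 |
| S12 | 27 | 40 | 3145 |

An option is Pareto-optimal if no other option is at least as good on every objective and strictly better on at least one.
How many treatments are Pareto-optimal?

5

S1: not dominated.
S2: dominated by S1 (side-effect rate 13≤29, efficacy 54≥41, cost 1004≤1668).
S3: not dominated (best cost).
S4: dominated by S1 (side-effect rate 13≤36, efficacy 54≥31, cost 1004≤1493).
S5: dominated by S7 (side-effect rate 11≤25, efficacy 77≥57, cost 3972≤4939).
S6: dominated by S1 (side-effect rate 13≤39, efficacy 54≥35, cost 1004≤2565).
S7: not dominated.
S8: dominated by S7 (side-effect rate 11≤40, efficacy 77≥70, cost 3972≤4280).
S9: not dominated (best efficacy).
S10: not dominated (best side-effect rate).
S11: dominated by S1 (side-effect rate 13≤37, efficacy 54≥41, cost 1004≤3118).
S12: dominated by S1 (side-effect rate 13≤27, efficacy 54≥40, cost 1004≤3145).
Pareto-optimal: S1, S3, S7, S9, S10 → 5.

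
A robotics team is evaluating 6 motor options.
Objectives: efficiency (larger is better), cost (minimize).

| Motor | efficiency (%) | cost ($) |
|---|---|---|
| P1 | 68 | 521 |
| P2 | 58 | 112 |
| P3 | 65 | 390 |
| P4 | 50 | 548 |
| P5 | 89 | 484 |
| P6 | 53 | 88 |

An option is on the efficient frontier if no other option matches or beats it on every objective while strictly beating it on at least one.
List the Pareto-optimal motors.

P1: dominated by P5 (efficiency 89≥68, cost 484≤521).
P2: not dominated.
P3: not dominated.
P4: dominated by P1 (efficiency 68≥50, cost 521≤548).
P5: not dominated (best efficiency).
P6: not dominated (best cost).

P2, P3, P5, P6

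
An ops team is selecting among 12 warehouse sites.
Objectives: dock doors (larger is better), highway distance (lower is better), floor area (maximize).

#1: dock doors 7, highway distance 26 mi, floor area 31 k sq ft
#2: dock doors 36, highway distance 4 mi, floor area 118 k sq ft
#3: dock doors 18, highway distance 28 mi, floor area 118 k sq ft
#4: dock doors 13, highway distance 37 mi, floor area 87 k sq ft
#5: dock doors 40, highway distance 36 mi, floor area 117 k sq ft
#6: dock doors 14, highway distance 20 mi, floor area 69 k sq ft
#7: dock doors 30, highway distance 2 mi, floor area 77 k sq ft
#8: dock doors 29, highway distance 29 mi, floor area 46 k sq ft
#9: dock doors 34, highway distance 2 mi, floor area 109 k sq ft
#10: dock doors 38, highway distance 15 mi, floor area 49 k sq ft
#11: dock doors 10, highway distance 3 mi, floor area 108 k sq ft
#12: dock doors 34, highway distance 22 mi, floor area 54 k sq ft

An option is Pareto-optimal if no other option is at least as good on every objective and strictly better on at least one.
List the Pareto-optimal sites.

#2, #5, #9, #10

#1: dominated by #2 (dock doors 36≥7, highway distance 4≤26, floor area 118≥31).
#2: not dominated.
#3: dominated by #2 (dock doors 36≥18, highway distance 4≤28, floor area 118≥118).
#4: dominated by #2 (dock doors 36≥13, highway distance 4≤37, floor area 118≥87).
#5: not dominated (best dock doors).
#6: dominated by #2 (dock doors 36≥14, highway distance 4≤20, floor area 118≥69).
#7: dominated by #9 (dock doors 34≥30, highway distance 2≤2, floor area 109≥77).
#8: dominated by #2 (dock doors 36≥29, highway distance 4≤29, floor area 118≥46).
#9: not dominated.
#10: not dominated.
#11: dominated by #9 (dock doors 34≥10, highway distance 2≤3, floor area 109≥108).
#12: dominated by #2 (dock doors 36≥34, highway distance 4≤22, floor area 118≥54).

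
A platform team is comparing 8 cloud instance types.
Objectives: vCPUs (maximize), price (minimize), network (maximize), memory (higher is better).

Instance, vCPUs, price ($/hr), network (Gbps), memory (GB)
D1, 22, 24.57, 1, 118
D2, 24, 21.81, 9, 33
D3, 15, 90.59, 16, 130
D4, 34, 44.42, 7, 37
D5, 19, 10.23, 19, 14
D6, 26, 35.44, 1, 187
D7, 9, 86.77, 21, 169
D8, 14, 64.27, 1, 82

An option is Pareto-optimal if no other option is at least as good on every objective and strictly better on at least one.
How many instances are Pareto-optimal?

D1: not dominated.
D2: not dominated.
D3: not dominated.
D4: not dominated (best vCPUs).
D5: not dominated (best price).
D6: not dominated (best memory).
D7: not dominated (best network).
D8: dominated by D1 (vCPUs 22≥14, price 24.57≤64.27, network 1≥1, memory 118≥82).
Pareto-optimal: D1, D2, D3, D4, D5, D6, D7 → 7.

7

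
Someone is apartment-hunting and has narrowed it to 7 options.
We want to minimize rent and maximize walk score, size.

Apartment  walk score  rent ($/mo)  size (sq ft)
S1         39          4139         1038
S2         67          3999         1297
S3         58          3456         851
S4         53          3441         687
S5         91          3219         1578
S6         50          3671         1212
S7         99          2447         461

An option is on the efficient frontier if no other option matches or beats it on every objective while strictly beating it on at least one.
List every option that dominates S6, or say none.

S5

S5: walk score 91≥50, rent 3219≤3671, size 1578≥1212 — dominates S6.
Others (S1, S2, S3, S4, S7) are each worse than S6 on at least one objective.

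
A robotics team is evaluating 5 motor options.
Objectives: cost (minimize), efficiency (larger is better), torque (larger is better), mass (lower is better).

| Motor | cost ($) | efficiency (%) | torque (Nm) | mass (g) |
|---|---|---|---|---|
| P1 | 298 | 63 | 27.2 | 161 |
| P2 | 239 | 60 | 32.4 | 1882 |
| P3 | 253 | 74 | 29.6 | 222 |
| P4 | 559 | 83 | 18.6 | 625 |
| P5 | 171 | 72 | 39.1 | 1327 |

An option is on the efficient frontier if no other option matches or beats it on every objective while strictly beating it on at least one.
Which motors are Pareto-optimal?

P1, P3, P4, P5

P1: not dominated (best mass).
P2: dominated by P5 (cost 171≤239, efficiency 72≥60, torque 39.1≥32.4, mass 1327≤1882).
P3: not dominated.
P4: not dominated (best efficiency).
P5: not dominated (best cost).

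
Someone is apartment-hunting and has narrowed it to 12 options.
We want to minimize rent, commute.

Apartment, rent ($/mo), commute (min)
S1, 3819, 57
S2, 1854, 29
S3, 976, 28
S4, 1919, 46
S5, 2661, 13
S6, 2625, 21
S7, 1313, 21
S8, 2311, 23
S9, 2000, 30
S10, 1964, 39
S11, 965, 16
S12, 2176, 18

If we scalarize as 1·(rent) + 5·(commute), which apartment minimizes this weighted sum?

S1: 1·3819 + 5·57 = 4104
S2: 1·1854 + 5·29 = 1999
S3: 1·976 + 5·28 = 1116
S4: 1·1919 + 5·46 = 2149
S5: 1·2661 + 5·13 = 2726
S6: 1·2625 + 5·21 = 2730
S7: 1·1313 + 5·21 = 1418
S8: 1·2311 + 5·23 = 2426
S9: 1·2000 + 5·30 = 2150
S10: 1·1964 + 5·39 = 2159
S11: 1·965 + 5·16 = 1045
S12: 1·2176 + 5·18 = 2266
Lowest: S11 at 1045.

S11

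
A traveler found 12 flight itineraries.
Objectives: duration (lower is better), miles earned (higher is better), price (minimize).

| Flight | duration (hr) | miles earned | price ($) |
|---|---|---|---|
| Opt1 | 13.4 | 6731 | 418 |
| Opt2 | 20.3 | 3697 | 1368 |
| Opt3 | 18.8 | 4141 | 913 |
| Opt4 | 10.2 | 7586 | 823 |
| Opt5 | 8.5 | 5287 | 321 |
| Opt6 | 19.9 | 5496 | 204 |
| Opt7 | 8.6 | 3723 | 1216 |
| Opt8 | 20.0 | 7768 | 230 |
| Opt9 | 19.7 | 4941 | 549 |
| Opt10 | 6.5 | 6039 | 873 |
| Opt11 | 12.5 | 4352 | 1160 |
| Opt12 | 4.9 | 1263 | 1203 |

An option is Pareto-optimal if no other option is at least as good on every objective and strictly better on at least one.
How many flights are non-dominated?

Opt1: not dominated.
Opt2: dominated by Opt1 (duration 13.4≤20.3, miles earned 6731≥3697, price 418≤1368).
Opt3: dominated by Opt1 (duration 13.4≤18.8, miles earned 6731≥4141, price 418≤913).
Opt4: not dominated.
Opt5: not dominated.
Opt6: not dominated (best price).
Opt7: dominated by Opt5 (duration 8.5≤8.6, miles earned 5287≥3723, price 321≤1216).
Opt8: not dominated (best miles earned).
Opt9: dominated by Opt1 (duration 13.4≤19.7, miles earned 6731≥4941, price 418≤549).
Opt10: not dominated.
Opt11: dominated by Opt4 (duration 10.2≤12.5, miles earned 7586≥4352, price 823≤1160).
Opt12: not dominated (best duration).
Pareto-optimal: Opt1, Opt4, Opt5, Opt6, Opt8, Opt10, Opt12 → 7.

7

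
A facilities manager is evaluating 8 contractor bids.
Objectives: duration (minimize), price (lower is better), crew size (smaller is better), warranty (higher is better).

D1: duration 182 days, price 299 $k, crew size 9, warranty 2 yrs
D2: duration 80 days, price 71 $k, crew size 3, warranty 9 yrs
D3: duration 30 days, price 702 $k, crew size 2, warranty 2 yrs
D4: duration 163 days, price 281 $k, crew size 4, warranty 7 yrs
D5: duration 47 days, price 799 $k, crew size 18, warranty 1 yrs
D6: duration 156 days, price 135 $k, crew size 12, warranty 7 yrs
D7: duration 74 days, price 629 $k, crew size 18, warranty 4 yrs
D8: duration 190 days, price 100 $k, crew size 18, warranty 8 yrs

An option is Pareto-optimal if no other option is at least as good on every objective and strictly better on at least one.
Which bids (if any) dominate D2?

none

D1: worse on duration (182 vs 80).
D3: worse on price (702 vs 71).
D4: worse on duration (163 vs 80).
D5: worse on price (799 vs 71).
D6: worse on duration (156 vs 80).
D7: worse on price (629 vs 71).
D8: worse on duration (190 vs 80).
No option dominates D2.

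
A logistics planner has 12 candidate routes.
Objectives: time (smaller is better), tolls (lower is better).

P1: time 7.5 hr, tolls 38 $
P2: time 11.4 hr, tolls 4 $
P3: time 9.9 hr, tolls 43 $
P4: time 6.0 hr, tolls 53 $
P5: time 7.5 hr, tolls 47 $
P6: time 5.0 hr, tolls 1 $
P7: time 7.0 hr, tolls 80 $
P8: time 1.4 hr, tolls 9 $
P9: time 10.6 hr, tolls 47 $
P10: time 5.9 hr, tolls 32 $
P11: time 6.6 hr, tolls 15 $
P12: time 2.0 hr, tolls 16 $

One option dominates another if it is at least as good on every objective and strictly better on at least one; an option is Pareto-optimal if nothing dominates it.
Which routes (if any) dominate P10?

P6: time 5.0≤5.9, tolls 1≤32 — dominates P10.
P8: time 1.4≤5.9, tolls 9≤32 — dominates P10.
P12: time 2.0≤5.9, tolls 16≤32 — dominates P10.
Others (P1, P2, P3, P4, P5, P7, P9, P11) are each worse than P10 on at least one objective.

P6, P8, P12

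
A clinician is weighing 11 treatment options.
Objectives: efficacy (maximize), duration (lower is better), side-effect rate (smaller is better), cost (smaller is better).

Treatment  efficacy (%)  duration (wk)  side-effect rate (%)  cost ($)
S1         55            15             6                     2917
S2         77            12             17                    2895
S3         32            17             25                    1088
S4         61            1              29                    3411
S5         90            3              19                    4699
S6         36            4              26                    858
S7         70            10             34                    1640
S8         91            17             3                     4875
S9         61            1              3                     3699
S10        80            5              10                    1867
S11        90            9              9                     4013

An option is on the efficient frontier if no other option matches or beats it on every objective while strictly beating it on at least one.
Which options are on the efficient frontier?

S1, S3, S4, S5, S6, S7, S8, S9, S10, S11

S1: not dominated.
S2: dominated by S10 (efficacy 80≥77, duration 5≤12, side-effect rate 10≤17, cost 1867≤2895).
S3: not dominated.
S4: not dominated.
S5: not dominated.
S6: not dominated (best cost).
S7: not dominated.
S8: not dominated (best efficacy).
S9: not dominated.
S10: not dominated.
S11: not dominated.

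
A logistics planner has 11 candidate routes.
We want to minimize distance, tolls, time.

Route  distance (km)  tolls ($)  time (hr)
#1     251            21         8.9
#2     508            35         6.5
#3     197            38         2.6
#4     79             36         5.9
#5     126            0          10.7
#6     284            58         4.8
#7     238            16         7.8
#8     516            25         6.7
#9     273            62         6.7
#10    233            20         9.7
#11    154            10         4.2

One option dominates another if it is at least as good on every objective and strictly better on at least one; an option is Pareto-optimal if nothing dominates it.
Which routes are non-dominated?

#1: dominated by #7 (distance 238≤251, tolls 16≤21, time 7.8≤8.9).
#2: dominated by #11 (distance 154≤508, tolls 10≤35, time 4.2≤6.5).
#3: not dominated (best time).
#4: not dominated (best distance).
#5: not dominated (best tolls).
#6: dominated by #3 (distance 197≤284, tolls 38≤58, time 2.6≤4.8).
#7: dominated by #11 (distance 154≤238, tolls 10≤16, time 4.2≤7.8).
#8: dominated by #11 (distance 154≤516, tolls 10≤25, time 4.2≤6.7).
#9: dominated by #3 (distance 197≤273, tolls 38≤62, time 2.6≤6.7).
#10: dominated by #11 (distance 154≤233, tolls 10≤20, time 4.2≤9.7).
#11: not dominated.

#3, #4, #5, #11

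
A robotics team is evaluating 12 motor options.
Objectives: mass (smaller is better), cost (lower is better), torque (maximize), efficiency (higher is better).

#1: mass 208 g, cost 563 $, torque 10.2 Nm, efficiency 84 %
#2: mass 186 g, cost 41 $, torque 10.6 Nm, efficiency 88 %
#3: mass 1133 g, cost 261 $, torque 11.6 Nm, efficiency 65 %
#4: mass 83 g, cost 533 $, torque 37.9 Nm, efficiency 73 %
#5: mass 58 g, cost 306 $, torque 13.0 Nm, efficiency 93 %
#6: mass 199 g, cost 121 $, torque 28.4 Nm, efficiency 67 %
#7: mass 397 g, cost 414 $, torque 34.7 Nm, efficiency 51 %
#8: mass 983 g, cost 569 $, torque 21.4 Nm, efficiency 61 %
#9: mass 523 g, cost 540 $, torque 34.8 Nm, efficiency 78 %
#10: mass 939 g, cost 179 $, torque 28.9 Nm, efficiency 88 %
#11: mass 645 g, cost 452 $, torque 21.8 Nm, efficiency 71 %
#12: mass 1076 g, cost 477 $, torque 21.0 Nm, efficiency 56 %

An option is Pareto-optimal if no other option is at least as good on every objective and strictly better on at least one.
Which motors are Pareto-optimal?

#2, #4, #5, #6, #7, #9, #10, #11

#1: dominated by #2 (mass 186≤208, cost 41≤563, torque 10.6≥10.2, efficiency 88≥84).
#2: not dominated (best cost).
#3: dominated by #6 (mass 199≤1133, cost 121≤261, torque 28.4≥11.6, efficiency 67≥65).
#4: not dominated (best torque).
#5: not dominated (best mass).
#6: not dominated.
#7: not dominated.
#8: dominated by #4 (mass 83≤983, cost 533≤569, torque 37.9≥21.4, efficiency 73≥61).
#9: not dominated.
#10: not dominated.
#11: not dominated.
#12: dominated by #6 (mass 199≤1076, cost 121≤477, torque 28.4≥21.0, efficiency 67≥56).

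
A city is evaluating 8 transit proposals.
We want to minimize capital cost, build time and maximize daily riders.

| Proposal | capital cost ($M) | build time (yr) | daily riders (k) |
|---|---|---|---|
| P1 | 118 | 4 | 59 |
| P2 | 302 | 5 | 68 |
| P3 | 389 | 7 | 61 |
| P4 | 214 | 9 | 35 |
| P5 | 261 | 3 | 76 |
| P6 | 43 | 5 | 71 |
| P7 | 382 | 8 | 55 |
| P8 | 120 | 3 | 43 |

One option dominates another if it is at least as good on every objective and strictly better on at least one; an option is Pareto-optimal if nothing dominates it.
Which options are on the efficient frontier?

P1, P5, P6, P8

P1: not dominated.
P2: dominated by P5 (capital cost 261≤302, build time 3≤5, daily riders 76≥68).
P3: dominated by P2 (capital cost 302≤389, build time 5≤7, daily riders 68≥61).
P4: dominated by P1 (capital cost 118≤214, build time 4≤9, daily riders 59≥35).
P5: not dominated (best daily riders).
P6: not dominated (best capital cost).
P7: dominated by P1 (capital cost 118≤382, build time 4≤8, daily riders 59≥55).
P8: not dominated.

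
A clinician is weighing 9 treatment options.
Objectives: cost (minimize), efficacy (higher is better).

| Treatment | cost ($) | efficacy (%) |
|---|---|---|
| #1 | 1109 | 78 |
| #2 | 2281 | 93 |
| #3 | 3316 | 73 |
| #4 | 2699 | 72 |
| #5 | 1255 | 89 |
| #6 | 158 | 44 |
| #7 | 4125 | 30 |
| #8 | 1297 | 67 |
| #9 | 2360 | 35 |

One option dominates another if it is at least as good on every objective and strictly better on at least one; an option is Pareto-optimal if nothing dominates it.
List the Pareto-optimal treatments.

#1: not dominated.
#2: not dominated (best efficacy).
#3: dominated by #1 (cost 1109≤3316, efficacy 78≥73).
#4: dominated by #1 (cost 1109≤2699, efficacy 78≥72).
#5: not dominated.
#6: not dominated (best cost).
#7: dominated by #1 (cost 1109≤4125, efficacy 78≥30).
#8: dominated by #1 (cost 1109≤1297, efficacy 78≥67).
#9: dominated by #1 (cost 1109≤2360, efficacy 78≥35).

#1, #2, #5, #6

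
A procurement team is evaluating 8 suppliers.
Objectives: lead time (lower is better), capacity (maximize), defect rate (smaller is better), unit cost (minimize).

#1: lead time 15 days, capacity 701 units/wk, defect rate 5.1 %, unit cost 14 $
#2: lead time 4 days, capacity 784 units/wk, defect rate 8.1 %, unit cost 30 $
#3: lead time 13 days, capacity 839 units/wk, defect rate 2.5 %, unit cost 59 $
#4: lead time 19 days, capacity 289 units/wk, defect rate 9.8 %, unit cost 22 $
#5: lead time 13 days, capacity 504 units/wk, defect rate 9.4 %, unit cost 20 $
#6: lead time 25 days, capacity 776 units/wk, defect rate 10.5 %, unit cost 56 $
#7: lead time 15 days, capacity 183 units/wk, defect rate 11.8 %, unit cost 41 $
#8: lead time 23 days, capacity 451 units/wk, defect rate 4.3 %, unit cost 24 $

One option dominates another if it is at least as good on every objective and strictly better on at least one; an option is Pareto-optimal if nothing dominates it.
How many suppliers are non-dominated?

#1: not dominated (best unit cost).
#2: not dominated (best lead time).
#3: not dominated (best capacity).
#4: dominated by #1 (lead time 15≤19, capacity 701≥289, defect rate 5.1≤9.8, unit cost 14≤22).
#5: not dominated.
#6: dominated by #2 (lead time 4≤25, capacity 784≥776, defect rate 8.1≤10.5, unit cost 30≤56).
#7: dominated by #1 (lead time 15≤15, capacity 701≥183, defect rate 5.1≤11.8, unit cost 14≤41).
#8: not dominated.
Pareto-optimal: #1, #2, #3, #5, #8 → 5.

5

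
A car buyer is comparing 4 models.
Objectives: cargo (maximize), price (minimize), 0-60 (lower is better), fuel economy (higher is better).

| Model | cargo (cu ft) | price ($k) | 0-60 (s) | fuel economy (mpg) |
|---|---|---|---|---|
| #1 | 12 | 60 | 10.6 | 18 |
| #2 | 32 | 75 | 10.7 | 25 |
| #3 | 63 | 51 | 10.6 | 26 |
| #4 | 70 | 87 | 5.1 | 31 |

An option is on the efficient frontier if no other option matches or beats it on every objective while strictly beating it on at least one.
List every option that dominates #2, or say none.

#3: cargo 63≥32, price 51≤75, 0-60 10.6≤10.7, fuel economy 26≥25 — dominates #2.
Others (#1, #4) are each worse than #2 on at least one objective.

#3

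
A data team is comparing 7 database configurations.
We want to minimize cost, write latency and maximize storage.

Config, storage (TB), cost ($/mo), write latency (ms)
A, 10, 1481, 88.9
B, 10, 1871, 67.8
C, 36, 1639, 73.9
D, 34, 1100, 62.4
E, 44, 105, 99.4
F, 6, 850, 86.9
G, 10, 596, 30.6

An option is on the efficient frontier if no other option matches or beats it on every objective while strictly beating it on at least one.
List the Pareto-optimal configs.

C, D, E, G

A: dominated by D (storage 34≥10, cost 1100≤1481, write latency 62.4≤88.9).
B: dominated by D (storage 34≥10, cost 1100≤1871, write latency 62.4≤67.8).
C: not dominated.
D: not dominated.
E: not dominated (best storage).
F: dominated by G (storage 10≥6, cost 596≤850, write latency 30.6≤86.9).
G: not dominated (best write latency).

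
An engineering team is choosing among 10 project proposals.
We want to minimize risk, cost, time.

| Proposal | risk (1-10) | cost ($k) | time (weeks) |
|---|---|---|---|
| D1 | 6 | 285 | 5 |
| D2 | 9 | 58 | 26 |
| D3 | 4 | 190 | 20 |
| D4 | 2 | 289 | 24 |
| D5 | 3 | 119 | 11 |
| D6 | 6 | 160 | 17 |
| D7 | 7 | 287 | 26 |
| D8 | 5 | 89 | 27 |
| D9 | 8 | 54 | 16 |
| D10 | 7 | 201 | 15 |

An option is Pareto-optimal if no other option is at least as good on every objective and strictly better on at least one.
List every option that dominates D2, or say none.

D9: risk 8≤9, cost 54≤58, time 16≤26 — dominates D2.
Others (D1, D3, D4, D5, D6, D7, D8, D10) are each worse than D2 on at least one objective.

D9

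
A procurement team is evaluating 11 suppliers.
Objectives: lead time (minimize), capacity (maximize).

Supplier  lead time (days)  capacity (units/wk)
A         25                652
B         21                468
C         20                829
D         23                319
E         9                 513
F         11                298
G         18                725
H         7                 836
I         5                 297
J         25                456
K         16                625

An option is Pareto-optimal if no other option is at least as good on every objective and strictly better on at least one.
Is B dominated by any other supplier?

Yes

C vs B: lead time 20≤21, capacity 829≥468 — C is at least as good on every objective and strictly better on at least one, so C dominates B.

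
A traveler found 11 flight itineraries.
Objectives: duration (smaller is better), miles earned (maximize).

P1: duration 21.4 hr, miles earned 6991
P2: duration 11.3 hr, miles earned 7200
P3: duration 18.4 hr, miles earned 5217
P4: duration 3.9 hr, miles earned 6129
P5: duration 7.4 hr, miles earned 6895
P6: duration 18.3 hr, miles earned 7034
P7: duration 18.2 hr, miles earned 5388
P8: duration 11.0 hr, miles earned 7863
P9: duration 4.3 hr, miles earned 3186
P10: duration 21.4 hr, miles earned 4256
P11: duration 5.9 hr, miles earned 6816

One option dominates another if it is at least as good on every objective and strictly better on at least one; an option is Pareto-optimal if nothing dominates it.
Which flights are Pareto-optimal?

P1: dominated by P2 (duration 11.3≤21.4, miles earned 7200≥6991).
P2: dominated by P8 (duration 11.0≤11.3, miles earned 7863≥7200).
P3: dominated by P2 (duration 11.3≤18.4, miles earned 7200≥5217).
P4: not dominated (best duration).
P5: not dominated.
P6: dominated by P2 (duration 11.3≤18.3, miles earned 7200≥7034).
P7: dominated by P2 (duration 11.3≤18.2, miles earned 7200≥5388).
P8: not dominated (best miles earned).
P9: dominated by P4 (duration 3.9≤4.3, miles earned 6129≥3186).
P10: dominated by P1 (duration 21.4≤21.4, miles earned 6991≥4256).
P11: not dominated.

P4, P5, P8, P11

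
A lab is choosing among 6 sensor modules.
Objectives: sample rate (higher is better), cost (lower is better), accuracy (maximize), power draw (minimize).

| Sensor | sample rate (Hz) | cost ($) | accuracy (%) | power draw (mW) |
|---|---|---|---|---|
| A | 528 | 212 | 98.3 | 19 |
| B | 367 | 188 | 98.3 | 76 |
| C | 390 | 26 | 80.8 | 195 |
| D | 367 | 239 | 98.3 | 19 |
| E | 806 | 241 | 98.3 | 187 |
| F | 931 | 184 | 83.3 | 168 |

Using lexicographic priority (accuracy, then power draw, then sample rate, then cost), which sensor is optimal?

First maximize accuracy: best is 98.3, kept {A, B, D, E}.
Then minimize power draw: best is 19, kept {A, D}.
Then maximize sample rate: best is 528, kept {A}.

A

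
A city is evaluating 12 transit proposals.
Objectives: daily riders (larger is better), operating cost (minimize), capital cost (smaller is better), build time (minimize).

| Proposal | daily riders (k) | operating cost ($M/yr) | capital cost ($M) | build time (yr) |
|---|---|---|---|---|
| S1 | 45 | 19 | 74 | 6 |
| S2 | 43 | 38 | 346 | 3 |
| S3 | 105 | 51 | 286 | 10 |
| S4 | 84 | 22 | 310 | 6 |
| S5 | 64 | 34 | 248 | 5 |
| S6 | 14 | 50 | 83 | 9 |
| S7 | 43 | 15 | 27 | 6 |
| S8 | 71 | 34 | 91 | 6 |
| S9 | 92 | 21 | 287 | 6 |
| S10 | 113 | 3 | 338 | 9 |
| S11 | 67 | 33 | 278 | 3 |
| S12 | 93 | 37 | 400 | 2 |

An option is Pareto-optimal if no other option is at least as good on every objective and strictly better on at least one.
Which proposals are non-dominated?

S1: not dominated.
S2: dominated by S11 (daily riders 67≥43, operating cost 33≤38, capital cost 278≤346, build time 3≤3).
S3: not dominated.
S4: dominated by S9 (daily riders 92≥84, operating cost 21≤22, capital cost 287≤310, build time 6≤6).
S5: not dominated.
S6: dominated by S1 (daily riders 45≥14, operating cost 19≤50, capital cost 74≤83, build time 6≤9).
S7: not dominated (best capital cost).
S8: not dominated.
S9: not dominated.
S10: not dominated (best daily riders).
S11: not dominated.
S12: not dominated (best build time).

S1, S3, S5, S7, S8, S9, S10, S11, S12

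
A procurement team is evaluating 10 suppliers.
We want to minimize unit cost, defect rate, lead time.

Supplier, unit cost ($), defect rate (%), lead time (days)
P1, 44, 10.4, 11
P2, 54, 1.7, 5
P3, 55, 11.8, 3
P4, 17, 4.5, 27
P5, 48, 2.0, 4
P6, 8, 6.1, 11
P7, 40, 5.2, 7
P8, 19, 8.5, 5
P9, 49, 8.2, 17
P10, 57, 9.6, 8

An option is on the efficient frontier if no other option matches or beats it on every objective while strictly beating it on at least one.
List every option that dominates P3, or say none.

none

P1: worse on lead time (11 vs 3).
P2: worse on lead time (5 vs 3).
P4: worse on lead time (27 vs 3).
P5: worse on lead time (4 vs 3).
P6: worse on lead time (11 vs 3).
P7: worse on lead time (7 vs 3).
P8: worse on lead time (5 vs 3).
P9: worse on lead time (17 vs 3).
P10: worse on unit cost (57 vs 55).
No option dominates P3.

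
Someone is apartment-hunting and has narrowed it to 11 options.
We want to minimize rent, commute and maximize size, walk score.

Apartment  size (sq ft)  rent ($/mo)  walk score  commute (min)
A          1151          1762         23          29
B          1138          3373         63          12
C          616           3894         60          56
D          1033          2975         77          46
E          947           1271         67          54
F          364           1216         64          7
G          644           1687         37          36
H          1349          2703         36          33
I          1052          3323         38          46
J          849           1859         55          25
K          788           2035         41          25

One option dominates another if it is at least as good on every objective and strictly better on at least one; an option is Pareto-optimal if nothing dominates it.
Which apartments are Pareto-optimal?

A, B, D, E, F, G, H, I, J

A: not dominated.
B: not dominated.
C: dominated by B (size 1138≥616, rent 3373≤3894, walk score 63≥60, commute 12≤56).
D: not dominated (best walk score).
E: not dominated.
F: not dominated (best rent).
G: not dominated.
H: not dominated (best size).
I: not dominated.
J: not dominated.
K: dominated by J (size 849≥788, rent 1859≤2035, walk score 55≥41, commute 25≤25).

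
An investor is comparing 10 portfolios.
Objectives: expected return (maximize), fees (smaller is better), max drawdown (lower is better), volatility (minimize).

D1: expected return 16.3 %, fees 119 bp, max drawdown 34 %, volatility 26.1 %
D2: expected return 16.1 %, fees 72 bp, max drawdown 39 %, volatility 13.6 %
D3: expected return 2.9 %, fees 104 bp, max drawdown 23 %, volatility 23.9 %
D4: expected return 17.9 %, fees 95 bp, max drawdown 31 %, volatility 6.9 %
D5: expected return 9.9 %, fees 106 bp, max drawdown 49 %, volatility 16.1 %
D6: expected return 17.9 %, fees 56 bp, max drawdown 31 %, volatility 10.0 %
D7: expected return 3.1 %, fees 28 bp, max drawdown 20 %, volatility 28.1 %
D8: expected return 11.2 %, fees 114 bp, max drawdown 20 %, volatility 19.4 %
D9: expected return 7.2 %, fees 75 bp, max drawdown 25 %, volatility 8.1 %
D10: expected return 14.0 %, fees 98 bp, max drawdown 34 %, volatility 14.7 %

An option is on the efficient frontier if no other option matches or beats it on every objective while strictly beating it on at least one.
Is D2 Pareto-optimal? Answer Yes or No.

D6 vs D2: expected return 17.9≥16.1, fees 56≤72, max drawdown 31≤39, volatility 10.0≤13.6 — D6 is at least as good on every objective and strictly better on at least one, so D6 dominates D2.

No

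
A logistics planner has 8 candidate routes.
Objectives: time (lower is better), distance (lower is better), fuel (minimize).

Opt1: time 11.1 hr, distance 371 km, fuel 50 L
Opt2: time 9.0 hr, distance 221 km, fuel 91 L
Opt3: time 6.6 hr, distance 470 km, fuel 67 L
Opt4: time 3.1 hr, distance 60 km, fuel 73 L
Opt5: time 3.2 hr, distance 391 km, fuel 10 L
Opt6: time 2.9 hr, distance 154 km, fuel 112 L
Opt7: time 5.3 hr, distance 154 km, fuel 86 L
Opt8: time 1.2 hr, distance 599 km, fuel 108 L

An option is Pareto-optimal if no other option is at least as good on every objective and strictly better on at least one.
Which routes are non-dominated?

Opt1, Opt4, Opt5, Opt6, Opt8

Opt1: not dominated.
Opt2: dominated by Opt4 (time 3.1≤9.0, distance 60≤221, fuel 73≤91).
Opt3: dominated by Opt5 (time 3.2≤6.6, distance 391≤470, fuel 10≤67).
Opt4: not dominated (best distance).
Opt5: not dominated (best fuel).
Opt6: not dominated.
Opt7: dominated by Opt4 (time 3.1≤5.3, distance 60≤154, fuel 73≤86).
Opt8: not dominated (best time).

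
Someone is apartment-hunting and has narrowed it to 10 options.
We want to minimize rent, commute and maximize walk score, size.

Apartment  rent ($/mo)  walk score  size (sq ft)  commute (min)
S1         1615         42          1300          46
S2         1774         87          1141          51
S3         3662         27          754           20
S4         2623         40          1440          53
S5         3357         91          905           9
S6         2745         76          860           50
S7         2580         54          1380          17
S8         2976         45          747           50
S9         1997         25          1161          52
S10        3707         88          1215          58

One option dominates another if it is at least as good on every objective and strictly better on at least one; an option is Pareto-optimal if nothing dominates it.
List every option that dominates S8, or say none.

S6, S7

S6: rent 2745≤2976, walk score 76≥45, size 860≥747, commute 50≤50 — dominates S8.
S7: rent 2580≤2976, walk score 54≥45, size 1380≥747, commute 17≤50 — dominates S8.
Others (S1, S2, S3, S4, S5, S9, S10) are each worse than S8 on at least one objective.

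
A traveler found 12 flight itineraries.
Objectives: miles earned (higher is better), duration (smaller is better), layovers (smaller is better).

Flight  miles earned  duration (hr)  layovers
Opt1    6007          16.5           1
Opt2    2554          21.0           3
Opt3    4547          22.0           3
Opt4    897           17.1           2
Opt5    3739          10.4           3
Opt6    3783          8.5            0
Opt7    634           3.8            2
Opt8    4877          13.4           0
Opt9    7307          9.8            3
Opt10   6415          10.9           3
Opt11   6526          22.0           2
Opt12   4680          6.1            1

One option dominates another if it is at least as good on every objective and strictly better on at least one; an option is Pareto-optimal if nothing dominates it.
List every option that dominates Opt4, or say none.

Opt1: miles earned 6007≥897, duration 16.5≤17.1, layovers 1≤2 — dominates Opt4.
Opt6: miles earned 3783≥897, duration 8.5≤17.1, layovers 0≤2 — dominates Opt4.
Opt8: miles earned 4877≥897, duration 13.4≤17.1, layovers 0≤2 — dominates Opt4.
Opt12: miles earned 4680≥897, duration 6.1≤17.1, layovers 1≤2 — dominates Opt4.
Others (Opt2, Opt3, Opt5, Opt7, Opt9, Opt10, Opt11) are each worse than Opt4 on at least one objective.

Opt1, Opt6, Opt8, Opt12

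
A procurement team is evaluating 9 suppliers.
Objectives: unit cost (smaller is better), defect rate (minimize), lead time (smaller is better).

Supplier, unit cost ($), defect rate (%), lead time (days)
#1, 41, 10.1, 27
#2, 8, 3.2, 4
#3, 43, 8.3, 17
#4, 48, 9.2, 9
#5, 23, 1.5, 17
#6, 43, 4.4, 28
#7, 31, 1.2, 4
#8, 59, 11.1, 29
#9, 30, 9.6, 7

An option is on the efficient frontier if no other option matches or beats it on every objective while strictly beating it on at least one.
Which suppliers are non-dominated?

#2, #5, #7

#1: dominated by #2 (unit cost 8≤41, defect rate 3.2≤10.1, lead time 4≤27).
#2: not dominated (best unit cost).
#3: dominated by #2 (unit cost 8≤43, defect rate 3.2≤8.3, lead time 4≤17).
#4: dominated by #2 (unit cost 8≤48, defect rate 3.2≤9.2, lead time 4≤9).
#5: not dominated.
#6: dominated by #2 (unit cost 8≤43, defect rate 3.2≤4.4, lead time 4≤28).
#7: not dominated (best defect rate).
#8: dominated by #1 (unit cost 41≤59, defect rate 10.1≤11.1, lead time 27≤29).
#9: dominated by #2 (unit cost 8≤30, defect rate 3.2≤9.6, lead time 4≤7).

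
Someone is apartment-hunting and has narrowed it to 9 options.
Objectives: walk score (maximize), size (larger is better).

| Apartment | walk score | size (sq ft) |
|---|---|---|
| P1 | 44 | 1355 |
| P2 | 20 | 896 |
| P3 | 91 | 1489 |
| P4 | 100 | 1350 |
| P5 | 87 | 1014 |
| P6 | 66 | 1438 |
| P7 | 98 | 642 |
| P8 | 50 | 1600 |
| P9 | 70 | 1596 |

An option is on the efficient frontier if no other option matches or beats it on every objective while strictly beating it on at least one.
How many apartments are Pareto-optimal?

4

P1: dominated by P3 (walk score 91≥44, size 1489≥1355).
P2: dominated by P1 (walk score 44≥20, size 1355≥896).
P3: not dominated.
P4: not dominated (best walk score).
P5: dominated by P3 (walk score 91≥87, size 1489≥1014).
P6: dominated by P3 (walk score 91≥66, size 1489≥1438).
P7: dominated by P4 (walk score 100≥98, size 1350≥642).
P8: not dominated (best size).
P9: not dominated.
Pareto-optimal: P3, P4, P8, P9 → 4.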